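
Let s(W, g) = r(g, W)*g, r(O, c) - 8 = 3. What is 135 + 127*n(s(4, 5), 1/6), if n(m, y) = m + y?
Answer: 42847/6 ≈ 7141.2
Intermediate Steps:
r(O, c) = 11 (r(O, c) = 8 + 3 = 11)
s(W, g) = 11*g
135 + 127*n(s(4, 5), 1/6) = 135 + 127*(11*5 + 1/6) = 135 + 127*(55 + ⅙) = 135 + 127*(331/6) = 135 + 42037/6 = 42847/6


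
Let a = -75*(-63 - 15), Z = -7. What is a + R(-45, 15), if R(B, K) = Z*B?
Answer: 6165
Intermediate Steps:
R(B, K) = -7*B
a = 5850 (a = -75*(-78) = 5850)
a + R(-45, 15) = 5850 - 7*(-45) = 5850 + 315 = 6165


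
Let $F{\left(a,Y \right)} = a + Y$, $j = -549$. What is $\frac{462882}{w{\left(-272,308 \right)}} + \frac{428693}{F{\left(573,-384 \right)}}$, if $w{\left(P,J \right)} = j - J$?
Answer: $\frac{279905203}{161973} \approx 1728.1$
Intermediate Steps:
$F{\left(a,Y \right)} = Y + a$
$w{\left(P,J \right)} = -549 - J$
$\frac{462882}{w{\left(-272,308 \right)}} + \frac{428693}{F{\left(573,-384 \right)}} = \frac{462882}{-549 - 308} + \frac{428693}{-384 + 573} = \frac{462882}{-549 - 308} + \frac{428693}{189} = \frac{462882}{-857} + 428693 \cdot \frac{1}{189} = 462882 \left(- \frac{1}{857}\right) + \frac{428693}{189} = - \frac{462882}{857} + \frac{428693}{189} = \frac{279905203}{161973}$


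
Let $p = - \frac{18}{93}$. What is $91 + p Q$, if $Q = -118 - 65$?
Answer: $\frac{3919}{31} \approx 126.42$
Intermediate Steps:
$Q = -183$
$p = - \frac{6}{31}$ ($p = \left(-18\right) \frac{1}{93} = - \frac{6}{31} \approx -0.19355$)
$91 + p Q = 91 - - \frac{1098}{31} = 91 + \frac{1098}{31} = \frac{3919}{31}$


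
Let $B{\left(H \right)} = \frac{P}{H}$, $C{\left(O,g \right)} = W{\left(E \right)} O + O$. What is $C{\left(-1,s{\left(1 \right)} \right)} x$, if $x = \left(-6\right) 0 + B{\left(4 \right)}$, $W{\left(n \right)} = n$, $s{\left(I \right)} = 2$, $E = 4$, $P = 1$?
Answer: $- \frac{5}{4} \approx -1.25$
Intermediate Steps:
$C{\left(O,g \right)} = 5 O$ ($C{\left(O,g \right)} = 4 O + O = 5 O$)
$B{\left(H \right)} = \frac{1}{H}$ ($B{\left(H \right)} = 1 \frac{1}{H} = \frac{1}{H}$)
$x = \frac{1}{4}$ ($x = \left(-6\right) 0 + \frac{1}{4} = 0 + \frac{1}{4} = \frac{1}{4} \approx 0.25$)
$C{\left(-1,s{\left(1 \right)} \right)} x = 5 \left(-1\right) \frac{1}{4} = \left(-5\right) \frac{1}{4} = - \frac{5}{4}$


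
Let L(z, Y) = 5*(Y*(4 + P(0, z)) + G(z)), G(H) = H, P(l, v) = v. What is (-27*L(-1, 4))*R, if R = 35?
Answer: -51975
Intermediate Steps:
L(z, Y) = 5*z + 5*Y*(4 + z) (L(z, Y) = 5*(Y*(4 + z) + z) = 5*(z + Y*(4 + z)) = 5*z + 5*Y*(4 + z))
(-27*L(-1, 4))*R = -27*(5*(-1) + 20*4 + 5*4*(-1))*35 = -27*(-5 + 80 - 20)*35 = -27*55*35 = -1485*35 = -51975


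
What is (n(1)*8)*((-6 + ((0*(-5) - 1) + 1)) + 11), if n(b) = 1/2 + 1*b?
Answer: 60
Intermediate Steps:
n(b) = 1/2 + b
(n(1)*8)*((-6 + ((0*(-5) - 1) + 1)) + 11) = ((1/2 + 1)*8)*((-6 + ((0*(-5) - 1) + 1)) + 11) = ((3/2)*8)*((-6 + ((0 - 1) + 1)) + 11) = 12*((-6 + (-1 + 1)) + 11) = 12*((-6 + 0) + 11) = 12*(-6 + 11) = 12*5 = 60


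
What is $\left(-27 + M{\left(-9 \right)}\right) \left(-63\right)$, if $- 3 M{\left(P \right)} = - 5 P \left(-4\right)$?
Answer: $-2079$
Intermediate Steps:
$M{\left(P \right)} = - \frac{20 P}{3}$ ($M{\left(P \right)} = - \frac{- 5 P \left(-4\right)}{3} = - \frac{20 P}{3}$)
$\left(-27 + M{\left(-9 \right)}\right) \left(-63\right) = \left(-27 - -60\right) \left(-63\right) = \left(-27 + 60\right) \left(-63\right) = 33 \left(-63\right) = -2079$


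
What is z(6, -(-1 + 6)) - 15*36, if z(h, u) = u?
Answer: -545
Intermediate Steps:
z(6, -(-1 + 6)) - 15*36 = -(-1 + 6) - 15*36 = -1*5 - 540 = -5 - 540 = -545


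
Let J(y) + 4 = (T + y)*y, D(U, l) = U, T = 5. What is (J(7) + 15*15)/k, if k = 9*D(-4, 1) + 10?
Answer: -305/26 ≈ -11.731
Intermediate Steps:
J(y) = -4 + y*(5 + y) (J(y) = -4 + (5 + y)*y = -4 + y*(5 + y))
k = -26 (k = 9*(-4) + 10 = -36 + 10 = -26)
(J(7) + 15*15)/k = ((-4 + 7² + 5*7) + 15*15)/(-26) = ((-4 + 49 + 35) + 225)*(-1/26) = (80 + 225)*(-1/26) = 305*(-1/26) = -305/26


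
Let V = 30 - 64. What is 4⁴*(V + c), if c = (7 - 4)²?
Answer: -6400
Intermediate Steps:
c = 9 (c = 3² = 9)
V = -34
4⁴*(V + c) = 4⁴*(-34 + 9) = 256*(-25) = -6400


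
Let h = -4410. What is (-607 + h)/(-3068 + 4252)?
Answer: -5017/1184 ≈ -4.2373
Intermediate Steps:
(-607 + h)/(-3068 + 4252) = (-607 - 4410)/(-3068 + 4252) = -5017/1184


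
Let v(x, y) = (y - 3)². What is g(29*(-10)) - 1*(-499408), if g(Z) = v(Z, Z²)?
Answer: 7072804817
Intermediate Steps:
v(x, y) = (-3 + y)²
g(Z) = (-3 + Z²)²
g(29*(-10)) - 1*(-499408) = (-3 + (29*(-10))²)² - 1*(-499408) = (-3 + (-290)²)² + 499408 = (-3 + 84100)² + 499408 = 84097² + 499408 = 7072305409 + 499408 = 7072804817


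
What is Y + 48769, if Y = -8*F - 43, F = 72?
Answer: 48150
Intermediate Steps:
Y = -619 (Y = -8*72 - 43 = -576 - 43 = -619)
Y + 48769 = -619 + 48769 = 48150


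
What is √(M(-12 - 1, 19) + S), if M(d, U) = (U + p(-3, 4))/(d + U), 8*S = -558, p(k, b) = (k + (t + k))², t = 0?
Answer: I*√2181/6 ≈ 7.7835*I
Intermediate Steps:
p(k, b) = 4*k² (p(k, b) = (k + (0 + k))² = (k + k)² = (2*k)² = 4*k²)
S = -279/4 (S = (⅛)*(-558) = -279/4 ≈ -69.750)
M(d, U) = (36 + U)/(U + d) (M(d, U) = (U + 4*(-3)²)/(d + U) = (U + 4*9)/(U + d) = (U + 36)/(U + d) = (36 + U)/(U + d))
√(M(-12 - 1, 19) + S) = √((36 + 19)/(19 + (-12 - 1)) - 279/4) = √(55/(19 - 13) - 279/4) = √(55/6 - 279/4) = √(-727/12) = I*√2181/6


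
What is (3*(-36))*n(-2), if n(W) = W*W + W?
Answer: -216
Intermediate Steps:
n(W) = W + W**2 (n(W) = W**2 + W = W + W**2)
(3*(-36))*n(-2) = (3*(-36))*(-2*(1 - 2)) = -(-216)*(-1) = -108*2 = -216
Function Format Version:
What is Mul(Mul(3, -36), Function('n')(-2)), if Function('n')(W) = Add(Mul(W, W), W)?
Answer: -216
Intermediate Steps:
Function('n')(W) = Add(W, Pow(W, 2)) (Function('n')(W) = Add(Pow(W, 2), W) = Add(W, Pow(W, 2)))
Mul(Mul(3, -36), Function('n')(-2)) = Mul(Mul(3, -36), Mul(-2, Add(1, -2))) = Mul(-108, Mul(-2, -1)) = Mul(-108, 2) = -216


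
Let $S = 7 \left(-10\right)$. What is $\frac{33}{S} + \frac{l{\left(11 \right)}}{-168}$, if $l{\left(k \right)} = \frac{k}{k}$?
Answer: $- \frac{401}{840} \approx -0.47738$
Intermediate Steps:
$S = -70$
$l{\left(k \right)} = 1$
$\frac{33}{S} + \frac{l{\left(11 \right)}}{-168} = \frac{33}{-70} + 1 \frac{1}{-168} = 33 \left(- \frac{1}{70}\right) + 1 \left(- \frac{1}{168}\right) = - \frac{33}{70} - \frac{1}{168} = - \frac{401}{840}$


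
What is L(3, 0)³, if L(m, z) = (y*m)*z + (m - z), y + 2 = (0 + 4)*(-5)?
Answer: 27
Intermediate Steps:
y = -22 (y = -2 + (0 + 4)*(-5) = -2 + 4*(-5) = -2 - 20 = -22)
L(m, z) = m - z - 22*m*z (L(m, z) = (-22*m)*z + (m - z) = -22*m*z + (m - z) = m - z - 22*m*z)
L(3, 0)³ = (3 - 1*0 - 22*3*0)³ = (3 + 0 + 0)³ = 3³ = 27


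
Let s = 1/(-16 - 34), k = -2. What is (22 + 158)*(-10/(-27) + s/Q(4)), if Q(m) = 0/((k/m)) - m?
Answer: 2027/30 ≈ 67.567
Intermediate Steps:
Q(m) = -m (Q(m) = 0/((-2/m)) - m = 0*(-m/2) - m = 0 - m = -m)
s = -1/50 (s = 1/(-50) = -1/50 ≈ -0.020000)
(22 + 158)*(-10/(-27) + s/Q(4)) = (22 + 158)*(-10/(-27) - 1/(50*((-1*4)))) = 180*(-10*(-1/27) - 1/50/(-4)) = 180*(10/27 - 1/50*(-¼)) = 180*(10/27 + 1/200) = 180*(2027/5400) = 2027/30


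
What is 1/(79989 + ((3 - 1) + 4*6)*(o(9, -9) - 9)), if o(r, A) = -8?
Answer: 1/79547 ≈ 1.2571e-5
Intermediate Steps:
1/(79989 + ((3 - 1) + 4*6)*(o(9, -9) - 9)) = 1/(79989 + ((3 - 1) + 4*6)*(-8 - 9)) = 1/(79989 + (2 + 24)*(-17)) = 1/(79989 + 26*(-17)) = 1/(79989 - 442) = 1/79547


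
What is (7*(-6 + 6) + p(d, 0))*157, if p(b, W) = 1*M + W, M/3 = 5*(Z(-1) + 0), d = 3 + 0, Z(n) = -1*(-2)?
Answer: 4710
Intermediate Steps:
Z(n) = 2
d = 3
M = 30 (M = 3*(5*(2 + 0)) = 3*(5*2) = 3*10 = 30)
p(b, W) = 30 + W (p(b, W) = 1*30 + W = 30 + W)
(7*(-6 + 6) + p(d, 0))*157 = (7*(-6 + 6) + (30 + 0))*157 = (7*0 + 30)*157 = (0 + 30)*157 = 30*157 = 4710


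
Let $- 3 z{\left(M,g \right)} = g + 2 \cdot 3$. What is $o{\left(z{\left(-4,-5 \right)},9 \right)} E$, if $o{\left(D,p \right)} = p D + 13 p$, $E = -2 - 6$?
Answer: $-912$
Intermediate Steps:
$z{\left(M,g \right)} = -2 - \frac{g}{3}$ ($z{\left(M,g \right)} = - \frac{g + 2 \cdot 3}{3} = - \frac{g + 6}{3} = - \frac{6 + g}{3} = -2 - \frac{g}{3}$)
$E = -8$ ($E = -2 - 6 = -8$)
$o{\left(D,p \right)} = 13 p + D p$ ($o{\left(D,p \right)} = D p + 13 p = 13 p + D p$)
$o{\left(z{\left(-4,-5 \right)},9 \right)} E = 9 \left(13 - \frac{1}{3}\right) \left(-8\right) = 9 \cdot \frac{38}{3} \left(-8\right) = 114 \left(-8\right) = -912$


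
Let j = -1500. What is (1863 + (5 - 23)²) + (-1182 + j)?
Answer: -495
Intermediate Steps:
(1863 + (5 - 23)²) + (-1182 + j) = (1863 + (5 - 23)²) + (-1182 - 1500) = (1863 + (-18)²) - 2682 = (1863 + 324) - 2682 = 2187 - 2682 = -495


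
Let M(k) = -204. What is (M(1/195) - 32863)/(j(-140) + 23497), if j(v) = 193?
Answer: -33067/23690 ≈ -1.3958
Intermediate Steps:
(M(1/195) - 32863)/(j(-140) + 23497) = (-204 - 32863)/(193 + 23497) = -33067/23690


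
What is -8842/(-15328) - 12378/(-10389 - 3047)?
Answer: 38566387/25743376 ≈ 1.4981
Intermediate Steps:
-8842/(-15328) - 12378/(-10389 - 3047) = -8842*(-1/15328) - 12378/(-13436) = 4421/7664 - 12378*(-1/13436) = 4421/7664 + 6189/6718 = 38566387/25743376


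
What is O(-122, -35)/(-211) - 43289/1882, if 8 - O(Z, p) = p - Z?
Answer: -8985301/397102 ≈ -22.627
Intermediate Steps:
O(Z, p) = 8 + Z - p (O(Z, p) = 8 - (p - Z) = 8 + (Z - p) = 8 + Z - p)
O(-122, -35)/(-211) - 43289/1882 = (8 - 122 - 1*(-35))/(-211) - 43289/1882 = (8 - 122 + 35)*(-1/211) - 43289*1/1882 = -79*(-1/211) - 43289/1882 = 79/211 - 43289/1882 = -8985301/397102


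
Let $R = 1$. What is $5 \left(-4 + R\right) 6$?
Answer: $-90$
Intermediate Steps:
$5 \left(-4 + R\right) 6 = 5 \left(-4 + 1\right) 6 = 5 \left(\left(-3\right) 6\right) = 5 \left(-18\right) = -90$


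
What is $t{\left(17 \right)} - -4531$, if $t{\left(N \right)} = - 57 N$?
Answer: $3562$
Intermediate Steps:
$t{\left(17 \right)} - -4531 = \left(-57\right) 17 - -4531 = -969 + 4531 = 3562$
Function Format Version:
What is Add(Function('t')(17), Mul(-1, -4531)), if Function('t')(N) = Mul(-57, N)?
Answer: 3562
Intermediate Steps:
Add(Function('t')(17), Mul(-1, -4531)) = Add(Mul(-57, 17), Mul(-1, -4531)) = Add(-969, 4531) = 3562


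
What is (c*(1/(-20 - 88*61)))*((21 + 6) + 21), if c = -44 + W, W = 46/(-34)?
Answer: 1028/3111 ≈ 0.33044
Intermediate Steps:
W = -23/17 (W = 46*(-1/34) = -23/17 ≈ -1.3529)
c = -771/17 (c = -44 - 23/17 = -771/17 ≈ -45.353)
(c*(1/(-20 - 88*61)))*((21 + 6) + 21) = (-771/(17*(-20 - 88)*61))*((21 + 6) + 21) = (-771/(17*(-108)*61))*(27 + 21) = -(-257)/(612*61)*48 = -771/17*(-1/6588)*48 = (257/37332)*48 = 1028/3111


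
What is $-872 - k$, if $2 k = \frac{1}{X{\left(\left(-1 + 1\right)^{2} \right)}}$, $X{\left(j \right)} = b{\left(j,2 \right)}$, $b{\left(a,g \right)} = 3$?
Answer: $- \frac{5233}{6} \approx -872.17$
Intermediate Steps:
$X{\left(j \right)} = 3$
$k = \frac{1}{6}$ ($k = \frac{1}{2 \cdot 3} = \frac{1}{2} \cdot \frac{1}{3} = \frac{1}{6} \approx 0.16667$)
$-872 - k = -872 - \frac{1}{6} = - \frac{5233}{6}$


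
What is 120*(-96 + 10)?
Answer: -10320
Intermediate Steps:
120*(-96 + 10) = 120*(-86) = -10320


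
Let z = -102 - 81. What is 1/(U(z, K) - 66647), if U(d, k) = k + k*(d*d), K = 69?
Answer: 1/2244163 ≈ 4.4560e-7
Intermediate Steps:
z = -183
U(d, k) = k + k*d²
1/(U(z, K) - 66647) = 1/(69*(1 + (-183)²) - 66647) = 1/(69*(1 + 33489) - 66647) = 1/(69*33490 - 66647) = 1/(2310810 - 66647) = 1/2244163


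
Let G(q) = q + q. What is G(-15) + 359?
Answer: 329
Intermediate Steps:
G(q) = 2*q
G(-15) + 359 = 2*(-15) + 359 = -30 + 359 = 329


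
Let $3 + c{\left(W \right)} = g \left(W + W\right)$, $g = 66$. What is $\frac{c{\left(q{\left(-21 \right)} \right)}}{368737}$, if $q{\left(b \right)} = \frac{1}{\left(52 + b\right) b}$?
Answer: $- \frac{695}{80015929} \approx -8.6858 \cdot 10^{-6}$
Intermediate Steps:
$q{\left(b \right)} = \frac{1}{b \left(52 + b\right)}$
$c{\left(W \right)} = -3 + 132 W$ ($c{\left(W \right)} = -3 + 66 \left(W + W\right) = -3 + 66 \cdot 2 W = -3 + 132 W$)
$\frac{c{\left(q{\left(-21 \right)} \right)}}{368737} = \frac{-3 + 132 \frac{1}{\left(-21\right) \left(52 - 21\right)}}{368737} = \left(-3 + 132 \left(- \frac{1}{21 \cdot 31}\right)\right) \frac{1}{368737} = \left(-3 + 132 \left(\left(- \frac{1}{21}\right) \frac{1}{31}\right)\right) \frac{1}{368737} = \left(-3 + 132 \left(- \frac{1}{651}\right)\right) \frac{1}{368737} = \left(-3 - \frac{44}{217}\right) \frac{1}{368737} = \left(- \frac{695}{217}\right) \frac{1}{368737} = - \frac{695}{80015929}$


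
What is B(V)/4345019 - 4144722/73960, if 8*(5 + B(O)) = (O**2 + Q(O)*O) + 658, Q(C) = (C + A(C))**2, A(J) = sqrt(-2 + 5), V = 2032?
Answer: 14899130819563/80339401310 + 1032256*sqrt(3)/4345019 ≈ 185.86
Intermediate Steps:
A(J) = sqrt(3)
Q(C) = (C + sqrt(3))**2
B(O) = 309/4 + O**2/8 + O*(O + sqrt(3))**2/8 (B(O) = -5 + ((O**2 + (O + sqrt(3))**2*O) + 658)/8 = -5 + ((O**2 + O*(O + sqrt(3))**2) + 658)/8 = -5 + (658 + O**2 + O*(O + sqrt(3))**2)/8 = -5 + (329/4 + O**2/8 + O*(O + sqrt(3))**2/8) = 309/4 + O**2/8 + O*(O + sqrt(3))**2/8)
B(V)/4345019 - 4144722/73960 = (309/4 + (1/8)*2032**2 + (1/8)*2032*(2032 + sqrt(3))**2)/4345019 - 4144722/73960 = (309/4 + (1/8)*4129024 + 254*(2032 + sqrt(3))**2)*(1/4345019) - 4144722*1/73960 = (309/4 + 516128 + 254*(2032 + sqrt(3))**2)*(1/4345019) - 2072361/36980 = (2064821/4 + 254*(2032 + sqrt(3))**2)*(1/4345019) - 2072361/36980 = (2064821/17380076 + 254*(2032 + sqrt(3))**2/4345019) - 2072361/36980 = -4492679324857/80339401310 + 254*(2032 + sqrt(3))**2/4345019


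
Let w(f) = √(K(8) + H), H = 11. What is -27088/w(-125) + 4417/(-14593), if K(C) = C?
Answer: -4417/14593 - 27088*√19/19 ≈ -6214.7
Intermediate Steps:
w(f) = √19 (w(f) = √(8 + 11) = √19)
-27088/w(-125) + 4417/(-14593) = -27088*√19/19 + 4417/(-14593) = -27088*√19/19 + 4417*(-1/14593) = -27088*√19/19 - 4417/14593 = -4417/14593 - 27088*√19/19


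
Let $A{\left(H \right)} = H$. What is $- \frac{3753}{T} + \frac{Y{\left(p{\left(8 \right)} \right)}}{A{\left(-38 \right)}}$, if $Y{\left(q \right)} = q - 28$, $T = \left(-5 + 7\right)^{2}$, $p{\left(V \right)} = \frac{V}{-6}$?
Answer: $- \frac{213745}{228} \approx -937.48$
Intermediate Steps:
$p{\left(V \right)} = - \frac{V}{6}$ ($p{\left(V \right)} = V \left(- \frac{1}{6}\right) = - \frac{V}{6}$)
$T = 4$ ($T = 2^{2} = 4$)
$Y{\left(q \right)} = -28 + q$ ($Y{\left(q \right)} = q - 28 = -28 + q$)
$- \frac{3753}{T} + \frac{Y{\left(p{\left(8 \right)} \right)}}{A{\left(-38 \right)}} = - \frac{3753}{4} + \frac{-28 - \frac{4}{3}}{-38} = \left(-3753\right) \frac{1}{4} + \left(-28 - \frac{4}{3}\right) \left(- \frac{1}{38}\right) = - \frac{3753}{4} - - \frac{44}{57} = - \frac{3753}{4} + \frac{44}{57} = - \frac{213745}{228}$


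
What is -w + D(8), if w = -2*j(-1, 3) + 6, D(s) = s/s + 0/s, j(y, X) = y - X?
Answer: -13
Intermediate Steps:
D(s) = 1 (D(s) = 1 + 0 = 1)
w = 14 (w = -2*(-1 - 1*3) + 6 = -2*(-1 - 3) + 6 = -2*(-4) + 6 = 8 + 6 = 14)
-w + D(8) = -1*14 + 1 = -14 + 1 = -13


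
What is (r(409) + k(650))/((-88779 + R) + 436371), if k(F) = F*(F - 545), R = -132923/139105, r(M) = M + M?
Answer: 9607704140/48351652237 ≈ 0.19870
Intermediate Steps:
r(M) = 2*M
R = -132923/139105 (R = -132923*1/139105 = -132923/139105 ≈ -0.95556)
k(F) = F*(-545 + F)
(r(409) + k(650))/((-88779 + R) + 436371) = (2*409 + 650*(-545 + 650))/((-88779 - 132923/139105) + 436371) = (818 + 650*105)/(-12349735718/139105 + 436371) = (818 + 68250)/(48351652237/139105) = 69068*(139105/48351652237) = 9607704140/48351652237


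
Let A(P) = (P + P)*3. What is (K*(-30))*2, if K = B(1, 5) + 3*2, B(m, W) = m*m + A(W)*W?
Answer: -9420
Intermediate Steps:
A(P) = 6*P (A(P) = (2*P)*3 = 6*P)
B(m, W) = m² + 6*W² (B(m, W) = m*m + (6*W)*W = m² + 6*W²)
K = 157 (K = (1² + 6*5²) + 3*2 = (1 + 6*25) + 6 = (1 + 150) + 6 = 151 + 6 = 157)
(K*(-30))*2 = (157*(-30))*2 = -4710*2 = -9420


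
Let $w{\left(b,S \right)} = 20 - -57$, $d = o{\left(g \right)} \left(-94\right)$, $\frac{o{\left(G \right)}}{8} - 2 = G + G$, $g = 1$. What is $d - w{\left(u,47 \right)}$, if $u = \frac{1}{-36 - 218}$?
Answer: $-3085$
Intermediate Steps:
$o{\left(G \right)} = 16 + 16 G$ ($o{\left(G \right)} = 16 + 8 \left(G + G\right) = 16 + 8 \cdot 2 G = 16 + 16 G$)
$d = -3008$ ($d = \left(16 + 16 \cdot 1\right) \left(-94\right) = \left(16 + 16\right) \left(-94\right) = 32 \left(-94\right) = -3008$)
$u = - \frac{1}{254}$ ($u = \frac{1}{-254} = - \frac{1}{254} \approx -0.003937$)
$w{\left(b,S \right)} = 77$ ($w{\left(b,S \right)} = 20 + 57 = 77$)
$d - w{\left(u,47 \right)} = -3008 - 77 = -3085$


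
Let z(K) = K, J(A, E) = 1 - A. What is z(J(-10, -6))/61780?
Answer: 11/61780 ≈ 0.00017805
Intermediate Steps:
z(J(-10, -6))/61780 = (1 - 1*(-10))/61780 = (1 + 10)*(1/61780) = 11*(1/61780) = 11/61780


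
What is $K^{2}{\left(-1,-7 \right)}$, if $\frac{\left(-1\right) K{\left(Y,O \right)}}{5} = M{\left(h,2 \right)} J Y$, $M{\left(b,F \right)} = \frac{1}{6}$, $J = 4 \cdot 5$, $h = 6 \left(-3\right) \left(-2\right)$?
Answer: $\frac{2500}{9} \approx 277.78$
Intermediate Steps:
$h = 36$ ($h = \left(-18\right) \left(-2\right) = 36$)
$J = 20$
$M{\left(b,F \right)} = \frac{1}{6}$
$K{\left(Y,O \right)} = - \frac{50 Y}{3}$ ($K{\left(Y,O \right)} = - 5 \cdot \frac{1}{6} \cdot 20 Y = - 5 \frac{10 Y}{3} = - \frac{50 Y}{3}$)
$K^{2}{\left(-1,-7 \right)} = \left(\left(- \frac{50}{3}\right) \left(-1\right)\right)^{2} = \left(\frac{50}{3}\right)^{2} = \frac{2500}{9}$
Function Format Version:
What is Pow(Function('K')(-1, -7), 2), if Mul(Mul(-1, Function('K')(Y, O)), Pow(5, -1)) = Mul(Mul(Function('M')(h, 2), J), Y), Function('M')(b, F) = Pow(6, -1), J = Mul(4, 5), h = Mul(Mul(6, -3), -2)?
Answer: Rational(2500, 9) ≈ 277.78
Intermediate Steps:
h = 36 (h = Mul(-18, -2) = 36)
J = 20
Function('M')(b, F) = Rational(1, 6)
Function('K')(Y, O) = Mul(Rational(-50, 3), Y) (Function('K')(Y, O) = Mul(-5, Mul(Mul(Rational(1, 6), 20), Y)) = Mul(-5, Mul(Rational(10, 3), Y)) = Mul(Rational(-50, 3), Y))
Pow(Function('K')(-1, -7), 2) = Pow(Mul(Rational(-50, 3), -1), 2) = Pow(Rational(50, 3), 2) = Rational(2500, 9)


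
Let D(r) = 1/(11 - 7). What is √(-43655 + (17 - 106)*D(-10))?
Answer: I*√174709/2 ≈ 208.99*I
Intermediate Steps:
D(r) = ¼ (D(r) = 1/4 = ¼)
√(-43655 + (17 - 106)*D(-10)) = √(-43655 + (17 - 106)*(¼)) = √(-43655 - 89*¼) = √(-43655 - 89/4) = √(-174709/4) = I*√174709/2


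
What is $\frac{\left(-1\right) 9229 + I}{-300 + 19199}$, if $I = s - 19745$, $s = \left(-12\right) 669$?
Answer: $- \frac{37002}{18899} \approx -1.9579$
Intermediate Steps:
$s = -8028$
$I = -27773$ ($I = -8028 - 19745 = -27773$)
$\frac{\left(-1\right) 9229 + I}{-300 + 19199} = \frac{\left(-1\right) 9229 - 27773}{-300 + 19199} = \frac{-9229 - 27773}{18899} = \left(-37002\right) \frac{1}{18899} = - \frac{37002}{18899}$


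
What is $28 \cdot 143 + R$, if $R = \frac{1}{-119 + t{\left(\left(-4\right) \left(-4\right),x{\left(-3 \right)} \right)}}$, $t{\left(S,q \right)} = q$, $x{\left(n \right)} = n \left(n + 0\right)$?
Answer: $\frac{440439}{110} \approx 4004.0$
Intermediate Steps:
$x{\left(n \right)} = n^{2}$ ($x{\left(n \right)} = n n = n^{2}$)
$R = - \frac{1}{110}$ ($R = \frac{1}{-119 + \left(-3\right)^{2}} = \frac{1}{-119 + 9} = \frac{1}{-110} = - \frac{1}{110} \approx -0.0090909$)
$28 \cdot 143 + R = 28 \cdot 143 - \frac{1}{110} = 4004 - \frac{1}{110} = \frac{440439}{110}$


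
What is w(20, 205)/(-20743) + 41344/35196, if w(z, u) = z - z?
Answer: 10336/8799 ≈ 1.1747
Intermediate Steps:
w(z, u) = 0
w(20, 205)/(-20743) + 41344/35196 = 0/(-20743) + 41344/35196 = 0*(-1/20743) + 41344*(1/35196) = 0 + 10336/8799 = 10336/8799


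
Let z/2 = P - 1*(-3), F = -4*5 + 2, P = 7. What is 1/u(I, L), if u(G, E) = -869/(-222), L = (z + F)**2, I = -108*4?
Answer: 222/869 ≈ 0.25547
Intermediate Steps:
I = -432
F = -18 (F = -20 + 2 = -18)
z = 20 (z = 2*(7 - 1*(-3)) = 2*(7 + 3) = 2*10 = 20)
L = 4 (L = (20 - 18)**2 = 2**2 = 4)
u(G, E) = 869/222 (u(G, E) = -869*(-1/222) = 869/222)
1/u(I, L) = 1/(869/222) = 222/869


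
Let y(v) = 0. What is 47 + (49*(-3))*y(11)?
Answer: 47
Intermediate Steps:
47 + (49*(-3))*y(11) = 47 + (49*(-3))*0 = 47 - 147*0 = 47 + 0 = 47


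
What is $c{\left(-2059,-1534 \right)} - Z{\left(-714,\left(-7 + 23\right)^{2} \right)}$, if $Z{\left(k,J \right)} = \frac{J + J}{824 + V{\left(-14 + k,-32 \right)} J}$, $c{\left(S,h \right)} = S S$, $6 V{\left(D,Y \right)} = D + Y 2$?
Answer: $\frac{17470901265}{4121} \approx 4.2395 \cdot 10^{6}$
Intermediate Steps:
$V{\left(D,Y \right)} = \frac{Y}{3} + \frac{D}{6}$ ($V{\left(D,Y \right)} = \frac{D + Y 2}{6} = \frac{D + 2 Y}{6} = \frac{Y}{3} + \frac{D}{6}$)
$c{\left(S,h \right)} = S^{2}$
$Z{\left(k,J \right)} = \frac{2 J}{824 + J \left(-13 + \frac{k}{6}\right)}$ ($Z{\left(k,J \right)} = \frac{J + J}{824 + \left(\frac{1}{3} \left(-32\right) + \frac{-14 + k}{6}\right) J} = \frac{2 J}{824 + \left(- \frac{32}{3} + \left(- \frac{7}{3} + \frac{k}{6}\right)\right) J} = \frac{2 J}{824 + \left(-13 + \frac{k}{6}\right) J} = \frac{2 J}{824 + J \left(-13 + \frac{k}{6}\right)}$)
$c{\left(-2059,-1534 \right)} - Z{\left(-714,\left(-7 + 23\right)^{2} \right)} = \left(-2059\right)^{2} - \frac{12 \left(-7 + 23\right)^{2}}{4944 + \left(-7 + 23\right)^{2} \left(-78 - 714\right)} = 4239481 - \frac{12 \cdot 16^{2}}{4944 + 16^{2} \left(-792\right)} = 4239481 - 12 \cdot 256 \frac{1}{4944 + 256 \left(-792\right)} = 4239481 - 12 \cdot 256 \frac{1}{4944 - 202752} = 4239481 - 12 \cdot 256 \frac{1}{-197808} = 4239481 - 12 \cdot 256 \left(- \frac{1}{197808}\right) = 4239481 - - \frac{64}{4121} = 4239481 + \frac{64}{4121} = \frac{17470901265}{4121}$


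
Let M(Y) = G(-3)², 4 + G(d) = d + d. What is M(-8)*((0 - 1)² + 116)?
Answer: 11700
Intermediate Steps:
G(d) = -4 + 2*d (G(d) = -4 + (d + d) = -4 + 2*d)
M(Y) = 100 (M(Y) = (-4 + 2*(-3))² = (-4 - 6)² = (-10)² = 100)
M(-8)*((0 - 1)² + 116) = 100*((0 - 1)² + 116) = 100*((-1)² + 116) = 100*(1 + 116) = 100*117 = 11700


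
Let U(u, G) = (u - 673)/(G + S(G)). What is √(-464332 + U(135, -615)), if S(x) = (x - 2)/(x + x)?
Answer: 8*I*√4144761266398402/755833 ≈ 681.42*I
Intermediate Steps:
S(x) = (-2 + x)/(2*x) (S(x) = (-2 + x)/((2*x)) = (-2 + x)*(1/(2*x)) = (-2 + x)/(2*x))
U(u, G) = (-673 + u)/(G + (-2 + G)/(2*G)) (U(u, G) = (u - 673)/(G + (-2 + G)/(2*G)) = (-673 + u)/(G + (-2 + G)/(2*G)))
√(-464332 + U(135, -615)) = √(-464332 + 2*(-615)*(-673 + 135)/(-2 - 615 + 2*(-615)²)) = √(-464332 + 2*(-615)*(-538)/(-2 - 615 + 2*378225)) = √(-464332 + 2*(-615)*(-538)/(-2 - 615 + 756450)) = √(-464332 + 2*(-615)*(-538)/755833) = √(-464332 + 2*(-615)*(1/755833)*(-538)) = √(-464332 + 661740/755833) = √(-350956786816/755833) = 8*I*√4144761266398402/755833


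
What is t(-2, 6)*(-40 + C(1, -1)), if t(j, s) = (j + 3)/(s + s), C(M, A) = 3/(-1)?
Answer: -43/12 ≈ -3.5833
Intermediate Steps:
C(M, A) = -3 (C(M, A) = 3*(-1) = -3)
t(j, s) = (3 + j)/(2*s) (t(j, s) = (3 + j)/((2*s)) = (3 + j)*(1/(2*s)) = (3 + j)/(2*s))
t(-2, 6)*(-40 + C(1, -1)) = ((½)*(3 - 2)/6)*(-40 - 3) = ((½)*(⅙)*1)*(-43) = (1/12)*(-43) = -43/12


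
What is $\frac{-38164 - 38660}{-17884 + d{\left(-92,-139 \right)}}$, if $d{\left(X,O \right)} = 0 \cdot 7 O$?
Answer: $\frac{19206}{4471} \approx 4.2957$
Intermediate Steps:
$d{\left(X,O \right)} = 0$ ($d{\left(X,O \right)} = 0 O = 0$)
$\frac{-38164 - 38660}{-17884 + d{\left(-92,-139 \right)}} = \frac{-38164 - 38660}{-17884 + 0} = - \frac{76824}{-17884} = \left(-76824\right) \left(- \frac{1}{17884}\right) = \frac{19206}{4471}$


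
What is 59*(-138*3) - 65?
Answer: -24491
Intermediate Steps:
59*(-138*3) - 65 = 59*(-23*18) - 65 = 59*(-414) - 65 = -24426 - 65 = -24491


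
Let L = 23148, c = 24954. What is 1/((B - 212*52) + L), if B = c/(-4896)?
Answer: 816/9889025 ≈ 8.2516e-5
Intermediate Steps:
B = -4159/816 (B = 24954/(-4896) = 24954*(-1/4896) = -4159/816 ≈ -5.0968)
1/((B - 212*52) + L) = 1/((-4159/816 - 212*52) + 23148) = 1/((-4159/816 - 11024) + 23148) = 1/(-8999743/816 + 23148) = 1/(9889025/816) = 816/9889025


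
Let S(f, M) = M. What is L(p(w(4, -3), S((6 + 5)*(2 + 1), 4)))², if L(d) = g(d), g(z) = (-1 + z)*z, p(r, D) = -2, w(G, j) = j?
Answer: 36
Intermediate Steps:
g(z) = z*(-1 + z)
L(d) = d*(-1 + d)
L(p(w(4, -3), S((6 + 5)*(2 + 1), 4)))² = (-2*(-1 - 2))² = (-2*(-3))² = 6² = 36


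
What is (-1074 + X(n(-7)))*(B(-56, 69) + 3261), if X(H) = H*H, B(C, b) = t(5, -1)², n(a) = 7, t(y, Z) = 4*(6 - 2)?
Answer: -3604925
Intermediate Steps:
t(y, Z) = 16 (t(y, Z) = 4*4 = 16)
B(C, b) = 256 (B(C, b) = 16² = 256)
X(H) = H²
(-1074 + X(n(-7)))*(B(-56, 69) + 3261) = (-1074 + 7²)*(256 + 3261) = (-1074 + 49)*3517 = -1025*3517 = -3604925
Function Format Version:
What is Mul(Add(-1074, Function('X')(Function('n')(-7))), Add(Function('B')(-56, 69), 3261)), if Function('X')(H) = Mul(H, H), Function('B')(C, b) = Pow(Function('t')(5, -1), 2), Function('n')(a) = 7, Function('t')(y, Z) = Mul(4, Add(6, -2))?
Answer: -3604925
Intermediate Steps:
Function('t')(y, Z) = 16 (Function('t')(y, Z) = Mul(4, 4) = 16)
Function('B')(C, b) = 256 (Function('B')(C, b) = Pow(16, 2) = 256)
Function('X')(H) = Pow(H, 2)
Mul(Add(-1074, Function('X')(Function('n')(-7))), Add(Function('B')(-56, 69), 3261)) = Mul(Add(-1074, Pow(7, 2)), Add(256, 3261)) = Mul(Add(-1074, 49), 3517) = Mul(-1025, 3517) = -3604925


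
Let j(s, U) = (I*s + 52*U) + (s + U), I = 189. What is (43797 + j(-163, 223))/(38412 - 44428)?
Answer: -12323/3008 ≈ -4.0967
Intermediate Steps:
j(s, U) = 53*U + 190*s (j(s, U) = (189*s + 52*U) + (s + U) = (52*U + 189*s) + (U + s) = 53*U + 190*s)
(43797 + j(-163, 223))/(38412 - 44428) = (43797 + (53*223 + 190*(-163)))/(38412 - 44428) = (43797 + (11819 - 30970))/(-6016) = (43797 - 19151)*(-1/6016) = 24646*(-1/6016) = -12323/3008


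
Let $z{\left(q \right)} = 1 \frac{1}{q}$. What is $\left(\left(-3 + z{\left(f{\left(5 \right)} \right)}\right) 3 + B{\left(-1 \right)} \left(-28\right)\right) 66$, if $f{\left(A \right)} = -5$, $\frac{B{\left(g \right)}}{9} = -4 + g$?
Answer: $\frac{412632}{5} \approx 82526.0$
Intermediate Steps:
$B{\left(g \right)} = -36 + 9 g$ ($B{\left(g \right)} = 9 \left(-4 + g\right) = -36 + 9 g$)
$z{\left(q \right)} = \frac{1}{q}$
$\left(\left(-3 + z{\left(f{\left(5 \right)} \right)}\right) 3 + B{\left(-1 \right)} \left(-28\right)\right) 66 = \left(\left(-3 + \frac{1}{-5}\right) 3 + \left(-36 + 9 \left(-1\right)\right) \left(-28\right)\right) 66 = \left(\left(-3 - \frac{1}{5}\right) 3 + \left(-36 - 9\right) \left(-28\right)\right) 66 = \left(\left(- \frac{16}{5}\right) 3 - -1260\right) 66 = \left(- \frac{48}{5} + 1260\right) 66 = \frac{6252}{5} \cdot 66 = \frac{412632}{5}$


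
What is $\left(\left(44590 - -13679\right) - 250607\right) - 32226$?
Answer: $-224564$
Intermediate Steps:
$\left(\left(44590 - -13679\right) - 250607\right) - 32226 = \left(\left(44590 + 13679\right) - 250607\right) - 32226 = \left(58269 - 250607\right) - 32226 = -192338 - 32226 = -224564$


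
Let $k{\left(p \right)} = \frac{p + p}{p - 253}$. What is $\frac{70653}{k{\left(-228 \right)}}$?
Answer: $\frac{11328031}{152} \approx 74527.0$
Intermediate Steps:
$k{\left(p \right)} = \frac{2 p}{-253 + p}$
$\frac{70653}{k{\left(-228 \right)}} = \frac{70653}{2 \left(-228\right) \frac{1}{-253 - 228}} = \frac{70653}{2 \left(-228\right) \frac{1}{-481}} = \frac{70653}{2 \left(-228\right) \left(- \frac{1}{481}\right)} = \frac{70653}{\frac{456}{481}} = 70653 \cdot \frac{481}{456} = \frac{11328031}{152}$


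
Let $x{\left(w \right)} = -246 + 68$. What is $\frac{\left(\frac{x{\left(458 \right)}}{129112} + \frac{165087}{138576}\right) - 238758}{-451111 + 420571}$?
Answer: $\frac{35598291223249}{4553469338304} \approx 7.8178$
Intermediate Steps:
$x{\left(w \right)} = -178$
$\frac{\left(\frac{x{\left(458 \right)}}{129112} + \frac{165087}{138576}\right) - 238758}{-451111 + 420571} = \frac{\left(- \frac{178}{129112} + \frac{165087}{138576}\right) - 238758}{-451111 + 420571} = \frac{\left(\left(-178\right) \frac{1}{129112} + 165087 \cdot \frac{1}{138576}\right) - 238758}{-30540} = \left(\left(- \frac{89}{64556} + \frac{55029}{46192}\right) - 238758\right) \left(- \frac{1}{30540}\right) = \left(\frac{887085259}{745492688} - 238758\right) \left(- \frac{1}{30540}\right) = \left(- \frac{177991456116245}{745492688}\right) \left(- \frac{1}{30540}\right) = \frac{35598291223249}{4553469338304}$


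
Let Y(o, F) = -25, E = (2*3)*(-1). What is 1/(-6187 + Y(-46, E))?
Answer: -1/6212 ≈ -0.00016098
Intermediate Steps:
E = -6 (E = 6*(-1) = -6)
1/(-6187 + Y(-46, E)) = 1/(-6187 - 25) = 1/(-6212) = -1/6212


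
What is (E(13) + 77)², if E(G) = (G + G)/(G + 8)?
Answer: 2699449/441 ≈ 6121.2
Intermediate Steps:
E(G) = 2*G/(8 + G) (E(G) = (2*G)/(8 + G) = 2*G/(8 + G))
(E(13) + 77)² = (2*13/(8 + 13) + 77)² = (2*13/21 + 77)² = (2*13*(1/21) + 77)² = (26/21 + 77)² = (1643/21)² = 2699449/441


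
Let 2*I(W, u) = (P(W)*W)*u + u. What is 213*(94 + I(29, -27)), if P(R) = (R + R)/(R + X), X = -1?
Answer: -4356489/28 ≈ -1.5559e+5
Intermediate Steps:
P(R) = 2*R/(-1 + R) (P(R) = (R + R)/(R - 1) = (2*R)/(-1 + R) = 2*R/(-1 + R))
I(W, u) = u/2 + u*W²/(-1 + W) (I(W, u) = (((2*W/(-1 + W))*W)*u + u)/2 = ((2*W²/(-1 + W))*u + u)/2 = (2*u*W²/(-1 + W) + u)/2 = (u + 2*u*W²/(-1 + W))/2 = u/2 + u*W²/(-1 + W))
213*(94 + I(29, -27)) = 213*(94 + (½)*(-27)*(-1 + 29 + 2*29²)/(-1 + 29)) = 213*(94 + (½)*(-27)*(-1 + 29 + 2*841)/28) = 213*(94 + (½)*(-27)*(1/28)*(-1 + 29 + 1682)) = 213*(94 + (½)*(-27)*(1/28)*1710) = 213*(94 - 23085/28) = 213*(-20453/28) = -4356489/28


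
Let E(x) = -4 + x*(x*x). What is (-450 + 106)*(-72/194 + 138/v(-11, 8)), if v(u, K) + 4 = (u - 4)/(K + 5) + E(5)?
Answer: -6868648/24347 ≈ -282.11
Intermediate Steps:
E(x) = -4 + x³ (E(x) = -4 + x*x² = -4 + x³)
v(u, K) = 117 + (-4 + u)/(5 + K) (v(u, K) = -4 + ((u - 4)/(K + 5) + (-4 + 5³)) = -4 + ((-4 + u)/(5 + K) + (-4 + 125)) = -4 + ((-4 + u)/(5 + K) + 121) = -4 + (121 + (-4 + u)/(5 + K)) = 117 + (-4 + u)/(5 + K))
(-450 + 106)*(-72/194 + 138/v(-11, 8)) = (-450 + 106)*(-72/194 + 138/(((581 - 11 + 117*8)/(5 + 8)))) = -344*(-72*1/194 + 138/(((581 - 11 + 936)/13))) = -344*(-36/97 + 138/(((1/13)*1506))) = -344*(-36/97 + 138/(1506/13)) = -344*(-36/97 + 138*(13/1506)) = -344*(-36/97 + 299/251) = -344*19967/24347 = -6868648/24347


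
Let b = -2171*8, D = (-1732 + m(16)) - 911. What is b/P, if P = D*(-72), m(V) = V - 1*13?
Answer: -2171/23760 ≈ -0.091372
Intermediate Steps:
m(V) = -13 + V (m(V) = V - 13 = -13 + V)
D = -2640 (D = (-1732 + (-13 + 16)) - 911 = (-1732 + 3) - 911 = -1729 - 911 = -2640)
b = -17368
P = 190080 (P = -2640*(-72) = 190080)
b/P = -17368/190080 = -17368*1/190080 = -2171/23760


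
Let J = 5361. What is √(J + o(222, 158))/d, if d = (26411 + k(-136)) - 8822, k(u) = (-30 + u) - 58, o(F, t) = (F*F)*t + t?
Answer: √7792391/17365 ≈ 0.16075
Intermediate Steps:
o(F, t) = t + t*F² (o(F, t) = F²*t + t = t*F² + t = t + t*F²)
k(u) = -88 + u
d = 17365 (d = (26411 + (-88 - 136)) - 8822 = (26411 - 224) - 8822 = 26187 - 8822 = 17365)
√(J + o(222, 158))/d = √(5361 + 158*(1 + 222²))/17365 = √(5361 + 158*(1 + 49284))*(1/17365) = √(5361 + 158*49285)*(1/17365) = √(5361 + 7787030)*(1/17365) = √7792391*(1/17365) = √7792391/17365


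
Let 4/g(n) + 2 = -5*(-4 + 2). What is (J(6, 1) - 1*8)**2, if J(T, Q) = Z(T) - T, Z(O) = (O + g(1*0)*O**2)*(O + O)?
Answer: 75076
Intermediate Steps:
g(n) = 1/2 (g(n) = 4/(-2 - 5*(-4 + 2)) = 4/(-2 - 5*(-2)) = 4/(-2 + 10) = 4/8 = 4*(1/8) = 1/2)
Z(O) = 2*O*(O + O**2/2) (Z(O) = (O + O**2/2)*(O + O) = (O + O**2/2)*(2*O) = 2*O*(O + O**2/2))
J(T, Q) = -T + T**2*(2 + T) (J(T, Q) = T**2*(2 + T) - T = -T + T**2*(2 + T))
(J(6, 1) - 1*8)**2 = (6*(-1 + 6*(2 + 6)) - 1*8)**2 = (6*(-1 + 6*8) - 8)**2 = (6*(-1 + 48) - 8)**2 = (6*47 - 8)**2 = (282 - 8)**2 = 274**2 = 75076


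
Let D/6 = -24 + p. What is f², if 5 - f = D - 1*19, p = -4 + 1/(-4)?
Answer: 149769/4 ≈ 37442.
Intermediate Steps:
p = -17/4 (p = -4 - ¼ = -17/4 ≈ -4.2500)
D = -339/2 (D = 6*(-24 - 17/4) = 6*(-113/4) = -339/2 ≈ -169.50)
f = 387/2 (f = 5 - (-339/2 - 1*19) = 5 - (-339/2 - 19) = 5 - 1*(-377/2) = 5 + 377/2 = 387/2 ≈ 193.50)
f² = (387/2)² = 149769/4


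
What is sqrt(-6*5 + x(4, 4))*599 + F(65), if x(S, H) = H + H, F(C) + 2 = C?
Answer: 63 + 599*I*sqrt(22) ≈ 63.0 + 2809.6*I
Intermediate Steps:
F(C) = -2 + C
x(S, H) = 2*H
sqrt(-6*5 + x(4, 4))*599 + F(65) = sqrt(-6*5 + 2*4)*599 + (-2 + 65) = sqrt(-30 + 8)*599 + 63 = sqrt(-22)*599 + 63 = (I*sqrt(22))*599 + 63 = 599*I*sqrt(22) + 63 = 63 + 599*I*sqrt(22)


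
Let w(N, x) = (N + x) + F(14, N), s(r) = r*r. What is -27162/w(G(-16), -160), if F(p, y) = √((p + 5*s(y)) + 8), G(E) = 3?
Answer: 710739/4097 + 4527*√67/4097 ≈ 182.52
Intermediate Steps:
s(r) = r²
F(p, y) = √(8 + p + 5*y²) (F(p, y) = √((p + 5*y²) + 8) = √(8 + p + 5*y²))
w(N, x) = N + x + √(22 + 5*N²) (w(N, x) = (N + x) + √(8 + 14 + 5*N²) = (N + x) + √(22 + 5*N²) = N + x + √(22 + 5*N²))
-27162/w(G(-16), -160) = -27162/(3 - 160 + √(22 + 5*3²)) = -27162/(3 - 160 + √(22 + 5*9)) = -27162/(3 - 160 + √(22 + 45)) = -27162/(3 - 160 + √67) = -27162/(-157 + √67)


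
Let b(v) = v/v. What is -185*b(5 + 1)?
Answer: -185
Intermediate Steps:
b(v) = 1
-185*b(5 + 1) = -185*1 = -185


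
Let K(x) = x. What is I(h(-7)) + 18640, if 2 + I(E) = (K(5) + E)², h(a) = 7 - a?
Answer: 18999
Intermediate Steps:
I(E) = -2 + (5 + E)²
I(h(-7)) + 18640 = (-2 + (5 + (7 - 1*(-7)))²) + 18640 = (-2 + (5 + (7 + 7))²) + 18640 = (-2 + (5 + 14)²) + 18640 = (-2 + 19²) + 18640 = (-2 + 361) + 18640 = 359 + 18640 = 18999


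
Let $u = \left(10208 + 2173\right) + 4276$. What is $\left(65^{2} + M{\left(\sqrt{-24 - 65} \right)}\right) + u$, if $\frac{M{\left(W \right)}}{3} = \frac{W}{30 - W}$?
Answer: $\frac{20652031}{989} + \frac{90 i \sqrt{89}}{989} \approx 20882.0 + 0.8585 i$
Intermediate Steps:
$u = 16657$ ($u = 12381 + 4276 = 16657$)
$M{\left(W \right)} = \frac{3 W}{30 - W}$ ($M{\left(W \right)} = 3 \frac{W}{30 - W} = \frac{3 W}{30 - W}$)
$\left(65^{2} + M{\left(\sqrt{-24 - 65} \right)}\right) + u = \left(65^{2} - \frac{3 \sqrt{-24 - 65}}{-30 + \sqrt{-24 - 65}}\right) + 16657 = \left(4225 - \frac{3 \sqrt{-89}}{-30 + \sqrt{-89}}\right) + 16657 = \left(4225 - \frac{3 i \sqrt{89}}{-30 + i \sqrt{89}}\right) + 16657 = 20882 - \frac{3 i \sqrt{89}}{-30 + i \sqrt{89}}$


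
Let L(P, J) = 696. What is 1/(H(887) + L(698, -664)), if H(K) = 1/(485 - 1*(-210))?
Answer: 695/483721 ≈ 0.0014368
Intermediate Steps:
H(K) = 1/695 (H(K) = 1/(485 + 210) = 1/695)
1/(H(887) + L(698, -664)) = 1/(1/695 + 696) = 1/(483721/695) = 695/483721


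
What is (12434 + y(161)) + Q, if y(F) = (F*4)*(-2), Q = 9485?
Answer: 20631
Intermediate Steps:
y(F) = -8*F (y(F) = (4*F)*(-2) = -8*F)
(12434 + y(161)) + Q = (12434 - 8*161) + 9485 = (12434 - 1288) + 9485 = 11146 + 9485 = 20631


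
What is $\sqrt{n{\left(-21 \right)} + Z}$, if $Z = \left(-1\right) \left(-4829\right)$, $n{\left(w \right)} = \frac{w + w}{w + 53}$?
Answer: $\frac{\sqrt{77243}}{4} \approx 69.482$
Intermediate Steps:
$n{\left(w \right)} = \frac{2 w}{53 + w}$
$Z = 4829$
$\sqrt{n{\left(-21 \right)} + Z} = \sqrt{2 \left(-21\right) \frac{1}{53 - 21} + 4829} = \sqrt{2 \left(-21\right) \frac{1}{32} + 4829} = \sqrt{- \frac{21}{16} + 4829} = \sqrt{\frac{77243}{16}} = \frac{\sqrt{77243}}{4}$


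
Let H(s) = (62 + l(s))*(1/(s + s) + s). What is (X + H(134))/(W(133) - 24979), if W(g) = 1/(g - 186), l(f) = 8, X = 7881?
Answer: -40863159/59133664 ≈ -0.69103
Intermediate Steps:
W(g) = 1/(-186 + g)
H(s) = 35/s + 70*s (H(s) = (62 + 8)*(1/(s + s) + s) = 70*(1/(2*s) + s) = 70*(s + 1/(2*s)) = 35/s + 70*s)
(X + H(134))/(W(133) - 24979) = (7881 + (35/134 + 70*134))/(1/(-186 + 133) - 24979) = (7881 + (35*(1/134) + 9380))/(1/(-53) - 24979) = (7881 + (35/134 + 9380))/(-1/53 - 24979) = (7881 + 1256955/134)/(-1323888/53) = (2313009/134)*(-53/1323888) = -40863159/59133664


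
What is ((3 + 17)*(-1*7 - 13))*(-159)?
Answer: 63600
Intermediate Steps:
((3 + 17)*(-1*7 - 13))*(-159) = (20*(-7 - 13))*(-159) = (20*(-20))*(-159) = -400*(-159) = 63600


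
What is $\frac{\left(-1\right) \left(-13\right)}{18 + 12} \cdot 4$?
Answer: $\frac{26}{15} \approx 1.7333$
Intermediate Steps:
$\frac{\left(-1\right) \left(-13\right)}{18 + 12} \cdot 4 = \frac{1}{30} \cdot 13 \cdot 4 = \frac{13}{30} \cdot 4 = \frac{26}{15}$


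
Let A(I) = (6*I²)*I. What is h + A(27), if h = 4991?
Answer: 123089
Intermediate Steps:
A(I) = 6*I³
h + A(27) = 4991 + 6*27³ = 4991 + 6*19683 = 4991 + 118098 = 123089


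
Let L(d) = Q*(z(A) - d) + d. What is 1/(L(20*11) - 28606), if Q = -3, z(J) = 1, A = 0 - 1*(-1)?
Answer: -1/27729 ≈ -3.6063e-5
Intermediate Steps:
A = 1 (A = 0 + 1 = 1)
L(d) = -3 + 4*d (L(d) = -3*(1 - d) + d = (-3 + 3*d) + d = -3 + 4*d)
1/(L(20*11) - 28606) = 1/((-3 + 4*(20*11)) - 28606) = 1/((-3 + 4*220) - 28606) = 1/((-3 + 880) - 28606) = 1/(877 - 28606) = 1/(-27729) = -1/27729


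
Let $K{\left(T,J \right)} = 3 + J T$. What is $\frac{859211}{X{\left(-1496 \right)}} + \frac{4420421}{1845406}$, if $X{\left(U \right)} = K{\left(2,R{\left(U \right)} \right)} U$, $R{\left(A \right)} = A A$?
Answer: $\frac{14799104618262447}{6178556180217080} \approx 2.3952$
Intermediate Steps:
$R{\left(A \right)} = A^{2}$
$X{\left(U \right)} = U \left(3 + 2 U^{2}\right)$ ($X{\left(U \right)} = \left(3 + U^{2} \cdot 2\right) U = \left(3 + 2 U^{2}\right) U = U \left(3 + 2 U^{2}\right)$)
$\frac{859211}{X{\left(-1496 \right)}} + \frac{4420421}{1845406} = \frac{859211}{\left(-1496\right) \left(3 + 2 \left(-1496\right)^{2}\right)} + \frac{4420421}{1845406} = \frac{859211}{\left(-1496\right) \left(3 + 2 \cdot 2238016\right)} + 4420421 \cdot \frac{1}{1845406} = \frac{859211}{\left(-1496\right) \left(3 + 4476032\right)} + \frac{4420421}{1845406} = \frac{859211}{\left(-1496\right) 4476035} + \frac{4420421}{1845406} = \frac{859211}{-6696148360} + \frac{4420421}{1845406} = 859211 \left(- \frac{1}{6696148360}\right) + \frac{4420421}{1845406} = - \frac{859211}{6696148360} + \frac{4420421}{1845406} = \frac{14799104618262447}{6178556180217080}$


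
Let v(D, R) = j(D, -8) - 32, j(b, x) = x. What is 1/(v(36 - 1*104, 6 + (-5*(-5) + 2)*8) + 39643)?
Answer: 1/39603 ≈ 2.5251e-5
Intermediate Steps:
v(D, R) = -40 (v(D, R) = -8 - 32 = -40)
1/(v(36 - 1*104, 6 + (-5*(-5) + 2)*8) + 39643) = 1/(-40 + 39643) = 1/39603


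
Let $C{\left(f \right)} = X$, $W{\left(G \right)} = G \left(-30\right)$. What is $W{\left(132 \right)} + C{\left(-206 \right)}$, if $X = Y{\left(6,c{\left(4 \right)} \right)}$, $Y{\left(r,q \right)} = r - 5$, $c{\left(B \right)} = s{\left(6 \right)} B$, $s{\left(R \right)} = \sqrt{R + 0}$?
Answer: $-3959$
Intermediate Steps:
$W{\left(G \right)} = - 30 G$
$s{\left(R \right)} = \sqrt{R}$
$c{\left(B \right)} = B \sqrt{6}$ ($c{\left(B \right)} = \sqrt{6} B = B \sqrt{6}$)
$Y{\left(r,q \right)} = -5 + r$
$X = 1$ ($X = -5 + 6 = 1$)
$C{\left(f \right)} = 1$
$W{\left(132 \right)} + C{\left(-206 \right)} = \left(-30\right) 132 + 1 = -3960 + 1 = -3959$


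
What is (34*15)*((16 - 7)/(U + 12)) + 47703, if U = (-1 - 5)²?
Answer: 382389/8 ≈ 47799.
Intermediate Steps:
U = 36 (U = (-6)² = 36)
(34*15)*((16 - 7)/(U + 12)) + 47703 = (34*15)*((16 - 7)/(36 + 12)) + 47703 = 510*(9/48) + 47703 = 510*(9*(1/48)) + 47703 = 510*(3/16) + 47703 = 765/8 + 47703 = 382389/8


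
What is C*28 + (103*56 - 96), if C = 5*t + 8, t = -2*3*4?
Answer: 2536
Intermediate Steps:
t = -24 (t = -6*4 = -24)
C = -112 (C = 5*(-24) + 8 = -120 + 8 = -112)
C*28 + (103*56 - 96) = -112*28 + (103*56 - 96) = -3136 + (5768 - 96) = -3136 + 5672 = 2536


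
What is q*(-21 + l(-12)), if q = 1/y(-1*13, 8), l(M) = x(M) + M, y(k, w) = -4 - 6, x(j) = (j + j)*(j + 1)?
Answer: -231/10 ≈ -23.100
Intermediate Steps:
x(j) = 2*j*(1 + j) (x(j) = (2*j)*(1 + j) = 2*j*(1 + j))
y(k, w) = -10
l(M) = M + 2*M*(1 + M) (l(M) = 2*M*(1 + M) + M = M + 2*M*(1 + M))
q = -⅒ (q = 1/(-10) = -⅒ ≈ -0.10000)
q*(-21 + l(-12)) = -(-21 - 12*(3 + 2*(-12)))/10 = -(-21 - 12*(3 - 24))/10 = -(-21 - 12*(-21))/10 = -(-21 + 252)/10 = -⅒*231 = -231/10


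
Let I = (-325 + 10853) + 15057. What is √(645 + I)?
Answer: √26230 ≈ 161.96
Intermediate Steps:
I = 25585 (I = 10528 + 15057 = 25585)
√(645 + I) = √(645 + 25585) = √26230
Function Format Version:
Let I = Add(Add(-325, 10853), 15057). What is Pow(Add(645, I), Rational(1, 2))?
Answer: Pow(26230, Rational(1, 2)) ≈ 161.96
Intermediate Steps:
I = 25585 (I = Add(10528, 15057) = 25585)
Pow(Add(645, I), Rational(1, 2)) = Pow(Add(645, 25585), Rational(1, 2)) = Pow(26230, Rational(1, 2))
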